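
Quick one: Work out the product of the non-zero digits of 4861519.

4×8×6×1×5×1×9 = 8640

8640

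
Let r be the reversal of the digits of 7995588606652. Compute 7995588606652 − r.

Reverse of 7995588606652 is 2566068855997.
7995588606652 − 2566068855997 = 5429519750655

5429519750655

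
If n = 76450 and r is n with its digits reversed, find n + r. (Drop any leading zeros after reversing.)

81917

Reverse of 76450 is 5467.
76450 + 5467 = 81917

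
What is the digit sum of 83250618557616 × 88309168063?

126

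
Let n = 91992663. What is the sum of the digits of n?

45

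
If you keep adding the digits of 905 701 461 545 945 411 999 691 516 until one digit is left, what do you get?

9

9+0+5+7+0+1+4+6+1+5+4+5+9+4+5+4+1+1+9+9+9+6+9+1+5+1+6 = 126
1+2+6 = 9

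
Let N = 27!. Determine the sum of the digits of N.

27! = 10888869450418352160768000000
Sum of its 29 digits: 108.

108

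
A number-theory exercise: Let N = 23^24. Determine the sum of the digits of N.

154

23^24 = 480250763996501976790165756943041
Sum of its 33 digits: 154.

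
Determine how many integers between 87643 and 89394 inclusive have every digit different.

The integers in [87643, 89394] that have every digit different: 87643, 87645, 87649, 87650, 87651, 87652, …, 89375, 89376.
225 qualify.

225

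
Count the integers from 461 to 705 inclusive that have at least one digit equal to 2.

The integers in [461, 705] that have at least one digit equal to 2: 462, 472, 482, 492, 502, 512, …, 692, 702.
43 qualify.

43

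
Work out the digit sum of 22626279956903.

68

2+2+6+2+6+2+7+9+9+5+6+9+0+3 = 68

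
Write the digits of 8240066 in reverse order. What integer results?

6600428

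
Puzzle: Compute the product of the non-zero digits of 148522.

1×4×8×5×2×2 = 640

640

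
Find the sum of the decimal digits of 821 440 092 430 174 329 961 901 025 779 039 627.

8+2+1+4+4+0+0+9+2+4+3+0+1+7+4+3+2+9+9+6+1+9+0+1+0+2+5+7+7+9+0+3+9+6+2+7 = 146

146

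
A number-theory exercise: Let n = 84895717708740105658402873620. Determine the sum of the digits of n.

8+4+8+9+5+7+1+7+7+0+8+7+4+0+1+0+5+6+5+8+4+0+2+8+7+3+6+2+0 = 132

132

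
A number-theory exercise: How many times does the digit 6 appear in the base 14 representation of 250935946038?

1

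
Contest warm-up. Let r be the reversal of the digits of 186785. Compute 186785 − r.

Reverse of 186785 is 587681.
186785 − 587681 = -400896

-400896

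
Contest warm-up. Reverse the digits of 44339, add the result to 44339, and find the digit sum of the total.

28

Reversal of 44339 is 93344; 44339 + 93344 = 137683.
Digit sum of 137683: 1+3+7+6+8+3 = 28.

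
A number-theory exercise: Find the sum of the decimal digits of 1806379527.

48

1+8+0+6+3+7+9+5+2+7 = 48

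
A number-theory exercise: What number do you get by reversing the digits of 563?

365

Reversing 563 gives 365.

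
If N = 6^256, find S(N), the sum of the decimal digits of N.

873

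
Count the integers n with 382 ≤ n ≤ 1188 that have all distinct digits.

502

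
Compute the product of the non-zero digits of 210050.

2×1×5 = 10

10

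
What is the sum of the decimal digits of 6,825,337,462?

6+8+2+5+3+3+7+4+6+2 = 46

46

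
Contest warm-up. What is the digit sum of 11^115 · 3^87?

765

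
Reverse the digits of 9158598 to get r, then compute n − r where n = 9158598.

200079

Reverse of 9158598 is 8958519.
9158598 − 8958519 = 200079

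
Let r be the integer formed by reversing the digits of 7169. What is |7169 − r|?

Reverse of 7169 is 9617.
|7169 − 9617| = 2448

2448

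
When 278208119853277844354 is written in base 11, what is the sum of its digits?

104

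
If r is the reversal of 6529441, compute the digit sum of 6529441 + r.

53

Reversal of 6529441 is 1449256; 6529441 + 1449256 = 7978697.
Digit sum of 7978697: 7+9+7+8+6+9+7 = 53.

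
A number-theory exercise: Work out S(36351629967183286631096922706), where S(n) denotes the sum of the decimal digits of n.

136

3+6+3+5+1+6+2+9+9+6+7+1+8+3+2+8+6+6+3+1+0+9+6+9+2+2+7+0+6 = 136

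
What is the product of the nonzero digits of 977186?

21168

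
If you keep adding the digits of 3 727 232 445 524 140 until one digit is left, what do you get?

3+7+2+7+2+3+2+4+4+5+5+2+4+1+4+0 = 55
5+5 = 10
1+0 = 1

1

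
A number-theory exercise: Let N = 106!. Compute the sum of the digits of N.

106! = 114628056373470835453434738414834942870388487424139673389282723476762012382449946252660360871841673476016298287096435143747350528228224302506311680000000000000000000000000
Sum of its 171 digits: 639.

639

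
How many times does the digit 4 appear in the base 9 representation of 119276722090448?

119276722090448 in base 9 is 518282054708338.
The digit 4 appears 1 time.

1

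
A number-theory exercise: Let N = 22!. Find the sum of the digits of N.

72

22! = 1124000727777607680000
Sum of its 22 digits: 72.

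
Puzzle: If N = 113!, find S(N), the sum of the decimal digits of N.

113! = 22311927486598136465966070212187151182564399087952213171022161345724023063584214692821047352118139068425569179220877461124773845924561575264739138192463311667200000000000000000000000000
Sum of its 185 digits: 666.

666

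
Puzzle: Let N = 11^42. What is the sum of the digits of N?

190

11^42 = 54763699237492901685126120802225273763666521
Sum of its 44 digits: 190.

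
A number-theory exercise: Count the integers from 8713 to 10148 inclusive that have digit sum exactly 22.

95

The integers in [8713, 10148] that have digit sum exactly 22: 8716, 8725, 8734, 8743, 8752, 8761, …, 9931, 9940.
95 qualify.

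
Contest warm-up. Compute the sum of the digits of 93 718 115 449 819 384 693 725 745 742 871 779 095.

199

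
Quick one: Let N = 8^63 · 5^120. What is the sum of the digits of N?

8^63 · 5^120 = 590295810358705651712000000000000000000000000000000000000000000000000000000000000000000000000000000000000000000000000000000000000000000000000
Sum of its 141 digits: 89.

89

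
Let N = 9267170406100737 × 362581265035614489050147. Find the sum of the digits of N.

9267170406100737 × 362581265035614489050147 = 3360102369144614477846226025133126658339
Sum of its 40 digits: 156.

156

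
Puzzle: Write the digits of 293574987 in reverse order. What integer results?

789475392

Reversing 293574987 gives 789475392.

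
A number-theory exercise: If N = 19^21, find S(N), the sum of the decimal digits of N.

127

19^21 = 714209495693373205673756419
Sum of its 27 digits: 127.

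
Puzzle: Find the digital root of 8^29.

The digital root of n equals n mod 9 (or 9 when 9 | n), so we need 8^29 mod 9.
8^29 ≡ 8 (mod 9), so the digital root is 8.

8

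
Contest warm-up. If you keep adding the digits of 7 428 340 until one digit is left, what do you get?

1

7+4+2+8+3+4+0 = 28
2+8 = 10
1+0 = 1
(Equivalently, 7 428 340 mod 9 = 1.)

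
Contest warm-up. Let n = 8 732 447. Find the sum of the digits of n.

8+7+3+2+4+4+7 = 35

35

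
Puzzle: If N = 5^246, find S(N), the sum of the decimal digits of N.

712

5^246 = 8843436600416711296395624307507609160822784373182752138264272353452638006438325307362823683555623143998000429000857255523322981321555913414300675867707468569278717041015625
Sum of its 172 digits: 712.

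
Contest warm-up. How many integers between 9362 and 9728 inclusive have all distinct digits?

The integers in [9362, 9728] that have all distinct digits: 9362, 9364, 9365, 9367, 9368, 9370, …, 9726, 9728.
208 qualify.

208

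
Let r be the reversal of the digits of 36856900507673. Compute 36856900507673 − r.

-813600458190

Reverse of 36856900507673 is 37670500965863.
36856900507673 − 37670500965863 = -813600458190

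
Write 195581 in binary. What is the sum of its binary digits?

195581 in base 2 is 101111101111111101.
Digit sum: 1+0+1+1+1+1+1+0+1+1+1+1+1+1+1+1+0+1 = 15.

15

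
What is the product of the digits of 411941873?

4×1×1×9×4×1×8×7×3 = 24192

24192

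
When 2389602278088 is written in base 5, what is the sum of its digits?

40

2389602278088 in base 5 is 303122401140344323.
Digit sum: 3+0+3+1+2+2+4+0+1+1+4+0+3+4+4+3+2+3 = 40.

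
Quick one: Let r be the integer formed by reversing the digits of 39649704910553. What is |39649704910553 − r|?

4147764115860

Reverse of 39649704910553 is 35501940794693.
|39649704910553 − 35501940794693| = 4147764115860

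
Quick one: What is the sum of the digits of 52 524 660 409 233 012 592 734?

84

5+2+5+2+4+6+6+0+4+0+9+2+3+3+0+1+2+5+9+2+7+3+4 = 84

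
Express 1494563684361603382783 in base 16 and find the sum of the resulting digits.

1494563684361603382783 in base 16 is 51053CD8639C67FDFF.
Digit sum: 5+1+0+5+3+12+13+8+6+3+9+12+6+7+15+13+15+15 = 148.

148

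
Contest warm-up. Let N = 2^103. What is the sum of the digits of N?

2^103 = 10141204801825835211973625643008
Sum of its 32 digits: 110.

110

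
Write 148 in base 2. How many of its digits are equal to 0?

5

148 in base 2 is 10010100.
The digit 0 appears 5 times.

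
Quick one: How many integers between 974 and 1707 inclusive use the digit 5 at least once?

218

The integers in [974, 1707] that use the digit 5 at least once: 975, 985, 995, 1005, 1015, 1025, …, 1695, 1705.
218 qualify.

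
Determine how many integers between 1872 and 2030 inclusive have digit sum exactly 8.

3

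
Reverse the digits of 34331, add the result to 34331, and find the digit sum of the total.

Reversal of 34331 is 13343; 34331 + 13343 = 47674.
Digit sum of 47674: 4+7+6+7+4 = 28.

28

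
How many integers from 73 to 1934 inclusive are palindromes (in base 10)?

The integers in [73, 1934] that are palindromes (in base 10): 77, 88, 99, 101, 111, 121, …, 1771, 1881.
102 qualify.

102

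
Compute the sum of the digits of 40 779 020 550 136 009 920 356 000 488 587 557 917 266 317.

4+0+7+7+9+0+2+0+5+5+0+1+3+6+0+0+9+9+2+0+3+5+6+0+0+0+4+8+8+5+8+7+5+5+7+9+1+7+2+6+6+3+1+7 = 182

182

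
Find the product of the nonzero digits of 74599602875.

7×4×5×9×9×6×2×8×7×5 = 38102400

38102400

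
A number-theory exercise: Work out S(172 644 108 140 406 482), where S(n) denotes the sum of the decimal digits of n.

1+7+2+6+4+4+1+0+8+1+4+0+4+0+6+4+8+2 = 62

62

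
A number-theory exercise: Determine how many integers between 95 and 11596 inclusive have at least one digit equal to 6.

The integers in [95, 11596] that have at least one digit equal to 6: 96, 106, 116, 126, 136, 146, …, 11586, 11596.
3806 qualify.

3806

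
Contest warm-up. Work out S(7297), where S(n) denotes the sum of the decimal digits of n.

7+2+9+7 = 25

25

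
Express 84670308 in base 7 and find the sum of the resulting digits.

84670308 in base 7 is 2045454132.
Digit sum: 2+0+4+5+4+5+4+1+3+2 = 30.

30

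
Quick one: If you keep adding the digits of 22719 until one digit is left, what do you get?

3

2+2+7+1+9 = 21
2+1 = 3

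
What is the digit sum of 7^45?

163

7^45 = 107006904423598033356356300384937784807
Sum of its 39 digits: 163.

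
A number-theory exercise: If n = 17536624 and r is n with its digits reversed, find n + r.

Reverse of 17536624 is 42663571.
17536624 + 42663571 = 60200195

60200195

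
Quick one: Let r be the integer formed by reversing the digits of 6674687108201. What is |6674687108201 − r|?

5646669243435

Reverse of 6674687108201 is 1028017864766.
|6674687108201 − 1028017864766| = 5646669243435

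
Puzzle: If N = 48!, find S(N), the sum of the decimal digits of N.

234

48! = 12413915592536072670862289047373375038521486354677760000000000
Sum of its 62 digits: 234.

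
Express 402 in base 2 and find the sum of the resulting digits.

4

402 in base 2 is 110010010.
Digit sum: 1+1+0+0+1+0+0+1+0 = 4.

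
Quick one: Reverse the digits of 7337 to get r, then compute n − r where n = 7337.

Reverse of 7337 is 7337.
7337 − 7337 = 0

0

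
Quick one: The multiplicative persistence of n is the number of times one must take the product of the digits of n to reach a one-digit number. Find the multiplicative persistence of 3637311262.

3637311262 → 27216 → 168 → 48 → 32 → 6 (5 steps)

5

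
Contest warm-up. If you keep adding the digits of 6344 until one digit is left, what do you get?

6+3+4+4 = 17
1+7 = 8

8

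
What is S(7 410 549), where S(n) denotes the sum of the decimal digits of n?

30

7+4+1+0+5+4+9 = 30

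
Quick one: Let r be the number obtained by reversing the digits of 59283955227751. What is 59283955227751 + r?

Reverse of 59283955227751 is 15772255938295.
59283955227751 + 15772255938295 = 75056211166046

75056211166046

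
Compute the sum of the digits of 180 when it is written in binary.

180 in base 2 is 10110100.
Digit sum: 1+0+1+1+0+1+0+0 = 4.

4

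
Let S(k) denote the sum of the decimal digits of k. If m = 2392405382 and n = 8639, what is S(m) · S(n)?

988

S(2392405382) = 2+3+9+2+4+0+5+3+8+2 = 38.
S(8639) = 8+6+3+9 = 26.
38 · 26 = 988.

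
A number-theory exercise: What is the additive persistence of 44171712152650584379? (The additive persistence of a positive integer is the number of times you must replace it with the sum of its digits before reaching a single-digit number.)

44171712152650584379 → 82 → 10 → 1 (3 steps)

3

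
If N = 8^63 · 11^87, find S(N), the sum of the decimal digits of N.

676

8^63 · 11^87 = 3132079588371663909360517431098673522501438134756768216806079512891316510499683102548779642397471153504151886819044869474867190190264576777757130752
Sum of its 148 digits: 676.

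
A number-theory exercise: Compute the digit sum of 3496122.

27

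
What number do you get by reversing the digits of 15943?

34951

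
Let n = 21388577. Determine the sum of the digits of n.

2+1+3+8+8+5+7+7 = 41

41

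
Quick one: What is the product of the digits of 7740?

7×7×4×0 = 0

0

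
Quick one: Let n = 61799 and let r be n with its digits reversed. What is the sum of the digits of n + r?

Reversal of 61799 is 99716; 61799 + 99716 = 161515.
Digit sum of 161515: 1+6+1+5+1+5 = 19.

19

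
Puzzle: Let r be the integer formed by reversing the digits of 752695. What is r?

Reversing 752695 gives 596257.

596257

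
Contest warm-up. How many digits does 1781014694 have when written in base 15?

8

1781014694 in base 15 is A65580CE, which has 8 digits.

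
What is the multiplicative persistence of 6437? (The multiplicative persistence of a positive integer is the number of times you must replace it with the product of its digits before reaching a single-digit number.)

6437 → 504 → 0 (2 steps)

2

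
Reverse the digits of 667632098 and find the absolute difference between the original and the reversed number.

Reverse of 667632098 is 890236766.
|667632098 − 890236766| = 222604668

222604668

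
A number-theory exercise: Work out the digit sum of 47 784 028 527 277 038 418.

4+7+7+8+4+0+2+8+5+2+7+2+7+7+0+3+8+4+1+8 = 94

94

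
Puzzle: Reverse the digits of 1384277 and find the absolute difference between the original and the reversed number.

6340554

Reverse of 1384277 is 7724831.
|1384277 − 7724831| = 6340554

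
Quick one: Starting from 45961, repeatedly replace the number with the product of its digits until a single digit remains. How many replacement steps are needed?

45961 → 1080 → 0 (2 steps)

2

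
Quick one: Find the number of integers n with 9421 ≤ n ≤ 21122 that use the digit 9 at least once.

4310

The integers in [9421, 21122] that use the digit 9 at least once: 9421, 9422, 9423, 9424, 9425, 9426, …, 21109, 21119.
4310 qualify.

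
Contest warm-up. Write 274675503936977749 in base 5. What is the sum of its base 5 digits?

57

274675503936977749 in base 5 is 4301004231424030331241444.
Digit sum: 4+3+0+1+0+0+4+2+3+1+4+2+4+0+3+0+3+3+1+2+4+1+4+4+4 = 57.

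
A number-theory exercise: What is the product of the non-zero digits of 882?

128

8×8×2 = 128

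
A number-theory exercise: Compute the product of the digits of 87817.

8×7×8×1×7 = 3136

3136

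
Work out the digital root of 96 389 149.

9+6+3+8+9+1+4+9 = 49
4+9 = 13
1+3 = 4

4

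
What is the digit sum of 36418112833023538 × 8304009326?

36418112833023538 × 8304009326 = 302416348600747740329515388
Sum of its 27 digits: 110.

110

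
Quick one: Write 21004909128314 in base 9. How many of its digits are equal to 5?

1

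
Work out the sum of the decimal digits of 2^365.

2^365 = 75153362648762663292463379097258784876021841565066235862633311089030688803667470190838367948312598497021919232
Sum of its 110 digits: 509.

509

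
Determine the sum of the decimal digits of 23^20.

23^20 = 1716155831334586342923895201
Sum of its 28 digits: 115.

115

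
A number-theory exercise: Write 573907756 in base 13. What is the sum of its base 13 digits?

52

573907756 in base 13 is 91B914B6.
Digit sum: 9+1+11+9+1+4+11+6 = 52.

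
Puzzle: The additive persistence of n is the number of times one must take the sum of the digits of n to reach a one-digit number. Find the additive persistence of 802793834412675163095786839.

802793834412675163095786839 → 134 → 8 (2 steps)

2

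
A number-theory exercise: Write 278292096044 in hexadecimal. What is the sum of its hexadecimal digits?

59

278292096044 in base 16 is 40CB80642C.
Digit sum: 4+0+12+11+8+0+6+4+2+12 = 59.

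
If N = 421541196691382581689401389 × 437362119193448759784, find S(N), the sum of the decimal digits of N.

240

421541196691382581689401389 × 437362119193448759784 = 184366151112285496665178355962658057199416939976
Sum of its 48 digits: 240.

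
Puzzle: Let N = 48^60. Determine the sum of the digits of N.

48^60 = 74898693571121666458771219910663586019006448340484745255303782863420907002550731598945129242323582976
Sum of its 101 digits: 450.

450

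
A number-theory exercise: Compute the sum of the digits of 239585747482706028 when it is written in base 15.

96

239585747482706028 in base 15 is 83188519ECC0753.
Digit sum: 8+3+1+8+8+5+1+9+14+12+12+0+7+5+3 = 96.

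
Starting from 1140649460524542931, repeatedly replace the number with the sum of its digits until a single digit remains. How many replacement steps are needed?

2

1140649460524542931 → 70 → 7 (2 steps)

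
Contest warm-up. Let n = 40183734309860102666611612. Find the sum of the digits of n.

4+0+1+8+3+7+3+4+3+0+9+8+6+0+1+0+2+6+6+6+6+1+1+6+1+2 = 94

94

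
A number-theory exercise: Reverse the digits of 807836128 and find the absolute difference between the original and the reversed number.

13802580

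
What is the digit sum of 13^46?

247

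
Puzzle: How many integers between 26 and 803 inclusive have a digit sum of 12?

The integers in [26, 803] that have a digit sum of 12: 39, 48, 57, 66, 75, 84, …, 741, 750.
64 qualify.

64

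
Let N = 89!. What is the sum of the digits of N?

549

89! = 16507955160908461081216919262453619309839666236496541854913520707833171034378509739399912570787600662729080382999756800000000000000000000
Sum of its 137 digits: 549.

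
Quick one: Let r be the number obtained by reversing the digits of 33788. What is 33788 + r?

122521

Reverse of 33788 is 88733.
33788 + 88733 = 122521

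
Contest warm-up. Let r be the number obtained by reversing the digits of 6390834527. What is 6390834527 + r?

13645215463

Reverse of 6390834527 is 7254380936.
6390834527 + 7254380936 = 13645215463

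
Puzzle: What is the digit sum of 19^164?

901

19^164 = 519505986227533122395248392988286500575252194082801279728692779929495781114277396136194446051622132054760018811243018942399204440572980969561737703534807394884260146537331201533499630602758070400236079600991121
Sum of its 210 digits: 901.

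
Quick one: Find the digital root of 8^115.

The digital root of n equals n mod 9 (or 9 when 9 | n), so we need 8^115 mod 9.
8^115 ≡ 8 (mod 9), so the digital root is 8.

8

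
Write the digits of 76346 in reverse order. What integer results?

Reversing 76346 gives 64367.

64367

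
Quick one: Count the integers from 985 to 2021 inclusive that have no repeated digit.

The integers in [985, 2021] that have no repeated digit: 985, 986, 987, 1023, 1024, 1025, …, 2018, 2019.
514 qualify.

514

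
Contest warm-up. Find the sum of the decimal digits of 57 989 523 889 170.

5+7+9+8+9+5+2+3+8+8+9+1+7+0 = 81

81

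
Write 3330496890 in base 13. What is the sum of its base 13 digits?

3330496890 in base 13 is 410CCC526.
Digit sum: 4+1+0+12+12+12+5+2+6 = 54.

54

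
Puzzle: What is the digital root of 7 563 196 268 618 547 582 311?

7+5+6+3+1+9+6+2+6+8+6+1+8+5+4+7+5+8+2+3+1+1 = 104
1+0+4 = 5

5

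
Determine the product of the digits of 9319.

9×3×1×9 = 243

243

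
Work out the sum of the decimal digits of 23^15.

89

23^15 = 266635235464391245607
Sum of its 21 digits: 89.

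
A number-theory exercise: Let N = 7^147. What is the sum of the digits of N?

523

7^147 = 16959454617563682698054005840792102521632243876732771232150341713141856731878591823809299439924812705151100914349041188035543
Sum of its 125 digits: 523.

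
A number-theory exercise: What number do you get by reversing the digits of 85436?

Reversing 85436 gives 63458.

63458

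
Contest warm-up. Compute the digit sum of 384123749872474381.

85

3+8+4+1+2+3+7+4+9+8+7+2+4+7+4+3+8+1 = 85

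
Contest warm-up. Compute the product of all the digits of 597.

5×9×7 = 315

315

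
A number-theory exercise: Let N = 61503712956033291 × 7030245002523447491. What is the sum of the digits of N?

61503712956033291 × 7030245002523447491 = 432386170645789654032381401486422881
Sum of its 36 digits: 153.

153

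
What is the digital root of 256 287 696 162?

6

2+5+6+2+8+7+6+9+6+1+6+2 = 60
6+0 = 6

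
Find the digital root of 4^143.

The digital root of n equals n mod 9 (or 9 when 9 | n), so we need 4^143 mod 9.
4^143 ≡ 7 (mod 9), so the digital root is 7.

7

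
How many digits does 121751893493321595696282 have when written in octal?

26

121751893493321595696282 in base 8 is 31620273613357756270232232, which has 26 digits.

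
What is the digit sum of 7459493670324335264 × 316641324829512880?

149

7459493670324335264 × 316641324829512880 = 2361983958328863105225359414926200320
Sum of its 37 digits: 149.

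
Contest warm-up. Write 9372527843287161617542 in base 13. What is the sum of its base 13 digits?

9372527843287161617542 in base 13 is 654628353BCB1000955A.
Digit sum: 6+5+4+6+2+8+3+5+3+11+12+11+1+0+0+0+9+5+5+10 = 106.

106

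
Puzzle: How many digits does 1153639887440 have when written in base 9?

1153639887440 in base 9 is 4067663871215, which has 13 digits.

13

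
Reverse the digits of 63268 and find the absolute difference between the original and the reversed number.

22968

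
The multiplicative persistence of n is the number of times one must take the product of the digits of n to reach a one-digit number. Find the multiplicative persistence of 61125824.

2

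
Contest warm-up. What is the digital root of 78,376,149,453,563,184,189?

3

7+8+3+7+6+1+4+9+4+5+3+5+6+3+1+8+4+1+8+9 = 102
1+0+2 = 3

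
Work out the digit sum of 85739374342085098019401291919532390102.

156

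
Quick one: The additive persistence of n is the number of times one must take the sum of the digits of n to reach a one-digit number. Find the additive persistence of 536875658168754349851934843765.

536875658168754349851934843765 → 163 → 10 → 1 (3 steps)

3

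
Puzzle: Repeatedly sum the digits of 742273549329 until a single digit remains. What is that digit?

7+4+2+2+7+3+5+4+9+3+2+9 = 57
5+7 = 12
1+2 = 3

3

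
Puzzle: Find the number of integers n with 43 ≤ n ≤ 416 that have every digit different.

280

The integers in [43, 416] that have every digit different: 43, 45, 46, 47, 48, 49, …, 415, 416.
280 qualify.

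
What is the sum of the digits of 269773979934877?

97

2+6+9+7+7+3+9+7+9+9+3+4+8+7+7 = 97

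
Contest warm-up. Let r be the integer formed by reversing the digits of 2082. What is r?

2802

Reversing 2082 gives 2802.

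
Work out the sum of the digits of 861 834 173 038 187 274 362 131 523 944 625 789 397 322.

8+6+1+8+3+4+1+7+3+0+3+8+1+8+7+2+7+4+3+6+2+1+3+1+5+2+3+9+4+4+6+2+5+7+8+9+3+9+7+3+2+2 = 187

187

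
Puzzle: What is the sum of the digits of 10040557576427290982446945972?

1+0+0+4+0+5+5+7+5+7+6+4+2+7+2+9+0+9+8+2+4+4+6+9+4+5+9+7+2 = 133

133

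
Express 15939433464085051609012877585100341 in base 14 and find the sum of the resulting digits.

15939433464085051609012877585100341 in base 14 is 9313517B938928B007C3A408DA1C57.
Digit sum: 9+3+1+3+5+1+7+11+9+3+8+9+2+8+11+0+0+7+12+3+10+4+0+8+13+10+1+12+5+7 = 182.

182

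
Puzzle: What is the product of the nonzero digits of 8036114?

8×3×6×1×1×4 = 576

576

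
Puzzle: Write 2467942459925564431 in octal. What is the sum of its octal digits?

2467942459925564431 in base 8 is 210777111356175706017.
Digit sum: 2+1+0+7+7+7+1+1+1+3+5+6+1+7+5+7+0+6+0+1+7 = 75.

75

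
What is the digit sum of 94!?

549

94! = 108736615665674308027365285256786601004186803580182872307497374434045199869417927630229109214583415458560865651202385340530688000000000000000000000
Sum of its 147 digits: 549.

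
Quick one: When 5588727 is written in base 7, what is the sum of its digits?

33

5588727 in base 7 is 65334444.
Digit sum: 6+5+3+3+4+4+4+4 = 33.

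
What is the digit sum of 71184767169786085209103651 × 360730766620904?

203

71184767169786085209103651 × 360730766620904 = 25678535632887493248410089649299959320504
Sum of its 41 digits: 203.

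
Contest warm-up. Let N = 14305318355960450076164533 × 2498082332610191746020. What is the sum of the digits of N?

195

14305318355960450076164533 × 2498082332610191746020 = 35735863047389074411030137118370834376067908660
Sum of its 47 digits: 195.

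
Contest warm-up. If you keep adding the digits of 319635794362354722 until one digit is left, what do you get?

3+1+9+6+3+5+7+9+4+3+6+2+3+5+4+7+2+2 = 81
8+1 = 9

9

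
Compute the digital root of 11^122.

4

The digital root of n equals n mod 9 (or 9 when 9 | n), so we need 11^122 mod 9.
11^122 ≡ 4 (mod 9), so the digital root is 4.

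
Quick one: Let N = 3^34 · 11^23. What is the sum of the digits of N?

180

3^34 · 11^23 = 14933252866144228932147097629417166922139
Sum of its 41 digits: 180.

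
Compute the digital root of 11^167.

The digital root of n equals n mod 9 (or 9 when 9 | n), so we need 11^167 mod 9.
11^167 ≡ 5 (mod 9), so the digital root is 5.

5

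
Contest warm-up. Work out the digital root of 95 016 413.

2

9+5+0+1+6+4+1+3 = 29
2+9 = 11
1+1 = 2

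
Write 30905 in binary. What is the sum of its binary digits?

30905 in base 2 is 111100010111001.
Digit sum: 1+1+1+1+0+0+0+1+0+1+1+1+0+0+1 = 9.

9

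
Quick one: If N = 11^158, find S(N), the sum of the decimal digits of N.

11^158 = 346772185050725846145451375314568051523845073986014163299111455180501106568160191501493959014980689917099557681390762780107590087905664722260066592755355918788247881
Sum of its 165 digits: 733.

733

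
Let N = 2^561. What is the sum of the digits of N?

791

2^561 = 7547924849643082704483109161976537781833842440832880856752412600491248324784297704172253450355317535082936750061527689799541169259849585265122868502865392087298790653952
Sum of its 169 digits: 791.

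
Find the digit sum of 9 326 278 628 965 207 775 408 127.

123

9+3+2+6+2+7+8+6+2+8+9+6+5+2+0+7+7+7+5+4+0+8+1+2+7 = 123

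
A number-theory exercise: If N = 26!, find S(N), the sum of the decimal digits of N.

81

26! = 403291461126605635584000000
Sum of its 27 digits: 81.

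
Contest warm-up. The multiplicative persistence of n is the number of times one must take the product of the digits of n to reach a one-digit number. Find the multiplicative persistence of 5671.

5671 → 210 → 0 (2 steps)

2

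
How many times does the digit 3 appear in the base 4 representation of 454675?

3

454675 in base 4 is 1233000103.
The digit 3 appears 3 times.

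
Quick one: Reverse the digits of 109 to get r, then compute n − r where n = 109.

-792

Reverse of 109 is 901.
109 − 901 = -792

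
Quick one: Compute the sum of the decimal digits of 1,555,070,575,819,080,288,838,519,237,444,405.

151

1+5+5+5+0+7+0+5+7+5+8+1+9+0+8+0+2+8+8+8+3+8+5+1+9+2+3+7+4+4+4+4+0+5 = 151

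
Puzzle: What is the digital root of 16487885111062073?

1+6+4+8+7+8+8+5+1+1+1+0+6+2+0+7+3 = 68
6+8 = 14
1+4 = 5
(Equivalently, 16487885111062073 mod 9 = 5.)

5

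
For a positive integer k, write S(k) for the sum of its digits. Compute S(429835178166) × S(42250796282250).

S(429835178166) = 4+2+9+8+3+5+1+7+8+1+6+6 = 60.
S(42250796282250) = 4+2+2+5+0+7+9+6+2+8+2+2+5+0 = 54.
60 · 54 = 3240.

3240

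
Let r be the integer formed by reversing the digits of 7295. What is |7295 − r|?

Reverse of 7295 is 5927.
|7295 − 5927| = 1368

1368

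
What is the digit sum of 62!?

306

62! = 31469973260387937525653122354950764088012280797258232192163168247821107200000000000000
Sum of its 86 digits: 306.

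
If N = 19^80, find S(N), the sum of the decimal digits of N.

19^80 = 1996586251464506635890620712520167111140046472389308873127642730263440424876828325289993051785145582401
Sum of its 103 digits: 433.

433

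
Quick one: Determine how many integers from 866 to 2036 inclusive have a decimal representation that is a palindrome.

25

The integers in [866, 2036] that have a decimal representation that is a palindrome: 868, 878, 888, 898, 909, 919, …, 1991, 2002.
25 qualify.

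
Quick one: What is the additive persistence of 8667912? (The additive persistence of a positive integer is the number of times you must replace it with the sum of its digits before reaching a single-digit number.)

3

8667912 → 39 → 12 → 3 (3 steps)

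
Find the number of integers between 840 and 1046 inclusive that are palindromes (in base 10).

17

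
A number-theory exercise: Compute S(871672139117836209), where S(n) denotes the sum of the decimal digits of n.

8+7+1+6+7+2+1+3+9+1+1+7+8+3+6+2+0+9 = 81

81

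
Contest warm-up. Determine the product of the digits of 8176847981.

8×1×7×6×8×4×7×9×8×1 = 5419008

5419008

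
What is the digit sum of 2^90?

118

2^90 = 1237940039285380274899124224
Sum of its 28 digits: 118.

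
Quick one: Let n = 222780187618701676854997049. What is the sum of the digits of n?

2+2+2+7+8+0+1+8+7+6+1+8+7+0+1+6+7+6+8+5+4+9+9+7+0+4+9 = 134

134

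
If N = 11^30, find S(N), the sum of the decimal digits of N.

11^30 = 17449402268886407318558803753801
Sum of its 32 digits: 145.

145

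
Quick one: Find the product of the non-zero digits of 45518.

4×5×5×1×8 = 800

800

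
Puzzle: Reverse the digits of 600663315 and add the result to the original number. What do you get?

Reverse of 600663315 is 513366006.
600663315 + 513366006 = 1114029321

1114029321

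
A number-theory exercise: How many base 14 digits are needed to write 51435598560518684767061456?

51435598560518684767061456 in base 14 is 31CA8393A6D6869951177D6, which has 23 digits.

23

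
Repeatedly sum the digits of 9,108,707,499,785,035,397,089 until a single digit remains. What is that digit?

9+1+0+8+7+0+7+4+9+9+7+8+5+0+3+5+3+9+7+0+8+9 = 118
1+1+8 = 10
1+0 = 1
(Equivalently, 9,108,707,499,785,035,397,089 mod 9 = 1.)

1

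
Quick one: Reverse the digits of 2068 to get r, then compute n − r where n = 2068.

-6534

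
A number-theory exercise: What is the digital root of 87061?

8+7+0+6+1 = 22
2+2 = 4

4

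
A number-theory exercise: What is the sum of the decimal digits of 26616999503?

56

2+6+6+1+6+9+9+9+5+0+3 = 56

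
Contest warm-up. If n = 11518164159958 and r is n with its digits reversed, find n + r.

97513310341469

Reverse of 11518164159958 is 85995146181511.
11518164159958 + 85995146181511 = 97513310341469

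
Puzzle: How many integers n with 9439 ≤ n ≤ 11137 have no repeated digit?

The integers in [9439, 11137] that have no repeated digit: 9450, 9451, 9452, 9453, 9456, 9457, …, 10986, 10987.
588 qualify.

588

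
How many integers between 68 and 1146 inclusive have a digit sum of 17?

66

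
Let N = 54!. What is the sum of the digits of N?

54! = 230843697339241380472092742683027581083278564571807941132288000000000000
Sum of its 72 digits: 261.

261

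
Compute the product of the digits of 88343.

2304

8×8×3×4×3 = 2304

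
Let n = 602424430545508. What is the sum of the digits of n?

6+0+2+4+2+4+4+3+0+5+4+5+5+0+8 = 52

52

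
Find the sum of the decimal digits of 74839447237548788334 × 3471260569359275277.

180

74839447237548788334 × 3471260569359275277 = 259787222228347048294338627775712218518
Sum of its 39 digits: 180.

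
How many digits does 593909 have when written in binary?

20

593909 in base 2 is 10010000111111110101, which has 20 digits.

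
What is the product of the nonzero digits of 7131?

7×1×3×1 = 21

21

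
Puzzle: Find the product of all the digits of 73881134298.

7×3×8×8×1×1×3×4×2×9×8 = 2322432

2322432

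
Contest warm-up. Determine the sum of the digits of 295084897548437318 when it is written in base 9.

295084897548437318 in base 9 is 1862177820863138645.
Digit sum: 1+8+6+2+1+7+7+8+2+0+8+6+3+1+3+8+6+4+5 = 86.

86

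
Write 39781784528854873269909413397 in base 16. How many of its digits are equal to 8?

4

39781784528854873269909413397 in base 16 is 808AB88C93A4D9743A2D5E15.
The digit 8 appears 4 times.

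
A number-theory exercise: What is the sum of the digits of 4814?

4+8+1+4 = 17

17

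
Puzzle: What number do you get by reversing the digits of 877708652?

256807778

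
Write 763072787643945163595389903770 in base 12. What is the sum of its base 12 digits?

763072787643945163595389903770 in base 12 is 567A9448822302905A7517B07076.
Digit sum: 5+6+7+10+9+4+4+8+8+2+2+3+0+2+9+0+5+10+7+5+1+7+11+0+7+0+7+6 = 145.

145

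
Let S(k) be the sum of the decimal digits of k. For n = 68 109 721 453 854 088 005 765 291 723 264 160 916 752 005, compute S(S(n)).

First digit sum: 180.
1+8+0 = 9.

9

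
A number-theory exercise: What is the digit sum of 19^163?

19^163 = 27342420327764901178697283841488763188171168109621119985720672627868199006014599796641812950085375371303158884802264154863116023188051629976933563343937231309697902449333221133342085821197793178959793663210059
Sum of its 209 digits: 937.

937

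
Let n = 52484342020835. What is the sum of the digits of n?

5+2+4+8+4+3+4+2+0+2+0+8+3+5 = 50

50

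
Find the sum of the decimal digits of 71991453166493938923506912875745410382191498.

7+1+9+9+1+4+5+3+1+6+6+4+9+3+9+3+8+9+2+3+5+0+6+9+1+2+8+7+5+7+4+5+4+1+0+3+8+2+1+9+1+4+9+8 = 211

211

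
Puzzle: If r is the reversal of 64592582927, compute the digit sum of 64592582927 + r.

Reversal of 64592582927 is 72928529546; 64592582927 + 72928529546 = 137521112473.
Digit sum of 137521112473: 1+3+7+5+2+1+1+1+2+4+7+3 = 37.

37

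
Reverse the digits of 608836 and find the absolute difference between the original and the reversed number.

29970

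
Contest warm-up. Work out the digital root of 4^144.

The digital root of n equals n mod 9 (or 9 when 9 | n), so we need 4^144 mod 9.
4^144 ≡ 1 (mod 9), so the digital root is 1.

1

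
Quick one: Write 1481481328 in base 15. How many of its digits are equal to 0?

1481481328 in base 15 is 8A0DC66D.
The digit 0 appears 1 time.

1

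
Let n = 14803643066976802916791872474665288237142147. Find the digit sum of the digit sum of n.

6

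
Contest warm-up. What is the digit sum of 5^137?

425

5^137 = 573971850987445072250359637315549647372395291392620860111695169081258427468128502368927001953125
Sum of its 96 digits: 425.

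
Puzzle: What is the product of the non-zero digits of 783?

7×8×3 = 168

168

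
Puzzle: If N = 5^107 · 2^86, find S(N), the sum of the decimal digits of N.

5^107 · 2^86 = 47683715820312500000000000000000000000000000000000000000000000000000000000000000000000000000000000000
Sum of its 101 digits: 62.

62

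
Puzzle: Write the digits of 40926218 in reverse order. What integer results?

Reversing 40926218 gives 81262904.

81262904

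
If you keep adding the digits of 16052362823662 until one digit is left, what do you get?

1+6+0+5+2+3+6+2+8+2+3+6+6+2 = 52
5+2 = 7

7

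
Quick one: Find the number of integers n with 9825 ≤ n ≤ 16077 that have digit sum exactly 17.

The integers in [9825, 16077] that have digit sum exactly 17: 10079, 10088, 10097, 10169, 10178, 10187, …, 16064, 16073.
441 qualify.

441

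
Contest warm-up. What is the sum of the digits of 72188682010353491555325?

7+2+1+8+8+6+8+2+0+1+0+3+5+3+4+9+1+5+5+5+3+2+5 = 93

93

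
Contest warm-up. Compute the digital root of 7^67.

The digital root of n equals n mod 9 (or 9 when 9 | n), so we need 7^67 mod 9.
7^67 ≡ 7 (mod 9), so the digital root is 7.

7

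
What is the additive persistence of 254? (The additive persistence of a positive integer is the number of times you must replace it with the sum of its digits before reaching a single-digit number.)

254 → 11 → 2 (2 steps)

2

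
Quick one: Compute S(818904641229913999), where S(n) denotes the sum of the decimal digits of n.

8+1+8+9+0+4+6+4+1+2+2+9+9+1+3+9+9+9 = 94

94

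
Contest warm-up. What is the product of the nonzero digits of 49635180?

4×9×6×3×5×1×8 = 25920

25920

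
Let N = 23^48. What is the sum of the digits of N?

289

23^48 = 230640796319223839361986981083444028527480075343400946297318327681
Sum of its 66 digits: 289.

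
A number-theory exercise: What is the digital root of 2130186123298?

2+1+3+0+1+8+6+1+2+3+2+9+8 = 46
4+6 = 10
1+0 = 1

1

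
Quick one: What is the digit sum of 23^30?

199

23^30 = 71094348791151363024389554286420996798449
Sum of its 41 digits: 199.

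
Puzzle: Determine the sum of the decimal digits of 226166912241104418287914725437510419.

139

2+2+6+1+6+6+9+1+2+2+4+1+1+0+4+4+1+8+2+8+7+9+1+4+7+2+5+4+3+7+5+1+0+4+1+9 = 139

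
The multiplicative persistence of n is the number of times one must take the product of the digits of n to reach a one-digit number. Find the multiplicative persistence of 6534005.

1

6534005 → 0 (1 step)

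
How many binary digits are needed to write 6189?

13

6189 in base 2 is 1100000101101, which has 13 digits.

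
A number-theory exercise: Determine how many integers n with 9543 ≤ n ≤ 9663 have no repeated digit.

67

The integers in [9543, 9663] that have no repeated digit: 9543, 9546, 9547, 9548, 9560, 9561, …, 9657, 9658.
67 qualify.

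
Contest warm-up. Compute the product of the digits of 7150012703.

7×1×5×0×0×1×2×7×0×3 = 0

0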